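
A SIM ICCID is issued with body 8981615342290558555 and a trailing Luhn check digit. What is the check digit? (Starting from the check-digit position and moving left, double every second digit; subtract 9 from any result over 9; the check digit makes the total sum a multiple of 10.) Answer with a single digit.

Partial digits right→left: 5 5 5 8 5 5 0 9 2 2 4 3 5 1 6 1 8 9 8
Double every second digit counting from the check-digit position (so the 1st, 3rd, 5th, ... of the partial from the right).
  doubled (with −9 where >9): 1 1 1 0 4 8 1 3 7 7 → sum 33
  kept as-is: 5 8 5 9 2 3 1 1 9 → sum 43
Total = 33 + 43 = 76.
Check digit = (10 − (76 mod 10)) mod 10 = 4.

4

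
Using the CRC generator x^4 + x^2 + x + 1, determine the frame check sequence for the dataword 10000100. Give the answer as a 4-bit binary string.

1100

Append 4 zeros: 100001000000. Divide by 10111 (XOR where the leading bit is 1):
  pos 0: 10000 XOR 10111 = 00111
  pos 2: 11110 XOR 10111 = 01001
  pos 3: 10010 XOR 10111 = 00101
  pos 5: 10100 XOR 10111 = 00011
Remainder (last 4 bits) = 1100. This is the CRC / FCS.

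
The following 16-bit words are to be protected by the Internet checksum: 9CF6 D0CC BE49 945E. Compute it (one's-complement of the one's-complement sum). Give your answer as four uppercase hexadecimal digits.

3F94

One's-complement addition (fold any carry out of bit 15 back into bit 0):
  0x9CF6 + 0xD0CC = 0x16DC2 → wrap carry → 0x6DC3
  0x6DC3 + 0xBE49 = 0x12C0C → wrap carry → 0x2C0D
  0x2C0D + 0x945E = 0x0C06B
One's-complement sum = 0xC06B.
Checksum = ~0xC06B & 0xFFFF = 0x3F94.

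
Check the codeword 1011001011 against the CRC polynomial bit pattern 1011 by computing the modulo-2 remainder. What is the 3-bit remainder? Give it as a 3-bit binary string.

Modulo-2 division of 1011001011 by 1011:
  pos 0: 1011 XOR 1011 = 0000
  pos 6: 1011 XOR 1011 = 0000
Remainder = 000 (zero — the frame passes the CRC check).

000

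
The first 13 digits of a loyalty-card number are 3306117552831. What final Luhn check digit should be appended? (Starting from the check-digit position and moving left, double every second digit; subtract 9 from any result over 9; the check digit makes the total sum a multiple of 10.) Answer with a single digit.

7

Partial digits right→left: 1 3 8 2 5 5 7 1 1 6 0 3 3
Double every second digit counting from the check-digit position (so the 1st, 3rd, 5th, ... of the partial from the right).
  doubled (with −9 where >9): 2 7 1 5 2 0 6 → sum 23
  kept as-is: 3 2 5 1 6 3 → sum 20
Total = 23 + 20 = 43.
Check digit = (10 − (43 mod 10)) mod 10 = 7.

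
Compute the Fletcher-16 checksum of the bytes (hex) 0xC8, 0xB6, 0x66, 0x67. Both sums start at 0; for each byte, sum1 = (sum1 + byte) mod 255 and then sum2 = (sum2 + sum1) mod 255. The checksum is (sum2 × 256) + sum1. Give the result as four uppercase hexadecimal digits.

7B4D

Running sums (mod 255):
  after byte 0 (0xC8): sum1=200, sum2=200
  after byte 1 (0xB6): sum1=127, sum2=72
  after byte 2 (0x66): sum1=229, sum2=46
  after byte 3 (0x67): sum1=77, sum2=123
Checksum = sum2·256 + sum1 = 123·256 + 77 = 31565 = 0x7B4D.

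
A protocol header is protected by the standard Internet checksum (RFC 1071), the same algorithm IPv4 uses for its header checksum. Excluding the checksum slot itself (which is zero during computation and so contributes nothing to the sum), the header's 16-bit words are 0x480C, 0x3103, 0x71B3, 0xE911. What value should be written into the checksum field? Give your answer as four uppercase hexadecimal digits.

One's-complement addition (fold any carry out of bit 15 back into bit 0):
  0x480C + 0x3103 = 0x0790F
  0x790F + 0x71B3 = 0x0EAC2
  0xEAC2 + 0xE911 = 0x1D3D3 → wrap carry → 0xD3D4
One's-complement sum = 0xD3D4.
Checksum = ~0xD3D4 & 0xFFFF = 0x2C2B.

2C2B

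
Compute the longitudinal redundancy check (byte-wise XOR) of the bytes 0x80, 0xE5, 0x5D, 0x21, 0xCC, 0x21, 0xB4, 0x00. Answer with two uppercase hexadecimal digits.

XOR the bytes together:
  start with 0x80
  0x80 ⊕ 0xE5 = 0x65
  0x65 ⊕ 0x5D = 0x38
  0x38 ⊕ 0x21 = 0x19
  0x19 ⊕ 0xCC = 0xD5
  0xD5 ⊕ 0x21 = 0xF4
  0xF4 ⊕ 0xB4 = 0x40
  0x40 ⊕ 0x00 = 0x40

40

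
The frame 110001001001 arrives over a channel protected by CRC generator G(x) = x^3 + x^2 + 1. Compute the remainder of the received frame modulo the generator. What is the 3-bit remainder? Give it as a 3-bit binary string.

Modulo-2 division of 110001001001 by 1101:
  pos 0: 1100 XOR 1101 = 0001
  pos 3: 1010 XOR 1101 = 0111
  pos 4: 1110 XOR 1101 = 0011
  pos 6: 1110 XOR 1101 = 0011
  pos 8: 1101 XOR 1101 = 0000
Remainder = 000 (zero — the frame passes the CRC check).

000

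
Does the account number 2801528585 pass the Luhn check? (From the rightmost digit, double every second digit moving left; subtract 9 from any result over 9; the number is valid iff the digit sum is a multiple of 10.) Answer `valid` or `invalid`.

valid

From the right, keep odd positions and double even positions (subtract 9 from any doubled value over 9):
  doubled (positions 2,4,...): 7 7 1 0 4 → sum 19
  kept (positions 1,3,...): 5 5 2 1 8 → sum 21
Total = 40.
40 mod 10 = 0, so the number is valid.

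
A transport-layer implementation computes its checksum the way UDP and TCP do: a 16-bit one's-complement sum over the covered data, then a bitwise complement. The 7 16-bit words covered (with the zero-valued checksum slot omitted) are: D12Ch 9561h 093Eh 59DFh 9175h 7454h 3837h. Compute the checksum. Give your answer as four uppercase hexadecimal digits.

One's-complement addition (fold any carry out of bit 15 back into bit 0):
  0xD12C + 0x9561 = 0x1668D → wrap carry → 0x668E
  0x668E + 0x093E = 0x06FCC
  0x6FCC + 0x59DF = 0x0C9AB
  0xC9AB + 0x9175 = 0x15B20 → wrap carry → 0x5B21
  0x5B21 + 0x7454 = 0x0CF75
  0xCF75 + 0x3837 = 0x107AC → wrap carry → 0x07AD
One's-complement sum = 0x07AD.
Checksum = ~0x07AD & 0xFFFF = 0xF852.

F852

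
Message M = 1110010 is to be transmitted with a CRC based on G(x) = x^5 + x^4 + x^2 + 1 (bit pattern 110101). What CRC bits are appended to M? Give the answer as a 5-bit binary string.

Append 5 zeros: 111001000000. Divide by 110101 (XOR where the leading bit is 1):
  pos 0: 111001 XOR 110101 = 001100
  pos 2: 110000 XOR 110101 = 000101
  pos 5: 101000 XOR 110101 = 011101
  pos 6: 111010 XOR 110101 = 001111
Remainder (last 5 bits) = 01111. This is the CRC / FCS.

01111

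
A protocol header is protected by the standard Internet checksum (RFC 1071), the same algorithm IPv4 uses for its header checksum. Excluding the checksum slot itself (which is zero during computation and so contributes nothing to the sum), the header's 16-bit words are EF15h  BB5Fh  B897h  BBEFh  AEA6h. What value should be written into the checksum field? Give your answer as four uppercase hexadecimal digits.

One's-complement addition (fold any carry out of bit 15 back into bit 0):
  0xEF15 + 0xBB5F = 0x1AA74 → wrap carry → 0xAA75
  0xAA75 + 0xB897 = 0x1630C → wrap carry → 0x630D
  0x630D + 0xBBEF = 0x11EFC → wrap carry → 0x1EFD
  0x1EFD + 0xAEA6 = 0x0CDA3
One's-complement sum = 0xCDA3.
Checksum = ~0xCDA3 & 0xFFFF = 0x325C.

325C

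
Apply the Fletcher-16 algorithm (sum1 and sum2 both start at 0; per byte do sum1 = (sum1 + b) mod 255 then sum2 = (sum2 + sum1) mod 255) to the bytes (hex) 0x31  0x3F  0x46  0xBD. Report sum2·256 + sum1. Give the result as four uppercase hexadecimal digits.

Running sums (mod 255):
  after byte 0 (0x31): sum1=49, sum2=49
  after byte 1 (0x3F): sum1=112, sum2=161
  after byte 2 (0x46): sum1=182, sum2=88
  after byte 3 (0xBD): sum1=116, sum2=204
Checksum = sum2·256 + sum1 = 204·256 + 116 = 52340 = 0xCC74.

CC74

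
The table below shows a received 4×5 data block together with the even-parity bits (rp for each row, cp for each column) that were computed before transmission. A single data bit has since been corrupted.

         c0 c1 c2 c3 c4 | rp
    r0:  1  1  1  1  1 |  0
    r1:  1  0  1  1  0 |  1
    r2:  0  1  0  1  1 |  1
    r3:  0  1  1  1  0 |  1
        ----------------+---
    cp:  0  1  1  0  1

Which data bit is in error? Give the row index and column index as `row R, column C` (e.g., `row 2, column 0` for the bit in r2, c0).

row 0, column 4

Recompute each row's even parity and compare to rp:
  r0: data parity 1, sent rp 0 → mismatch
  r1: data parity 1, sent rp 1 → ok
  r2: data parity 1, sent rp 1 → ok
  r3: data parity 1, sent rp 1 → ok
Recompute each column's even parity and compare to cp:
  c0: data parity 0, sent cp 0 → ok
  c1: data parity 1, sent cp 1 → ok
  c2: data parity 1, sent cp 1 → ok
  c3: data parity 0, sent cp 0 → ok
  c4: data parity 0, sent cp 1 → mismatch
Exactly one row (r0) and one column (c4) fail → the flipped bit is at their intersection.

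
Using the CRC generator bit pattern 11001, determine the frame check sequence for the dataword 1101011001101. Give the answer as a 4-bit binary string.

0011

Append 4 zeros: 11010110011010000. Divide by 11001 (XOR where the leading bit is 1):
  pos 0: 11010 XOR 11001 = 00011
  pos 3: 11110 XOR 11001 = 00111
  pos 5: 11101 XOR 11001 = 00100
  pos 7: 10010 XOR 11001 = 01011
  pos 8: 10111 XOR 11001 = 01110
  pos 9: 11100 XOR 11001 = 00101
  pos 11: 10100 XOR 11001 = 01101
  pos 12: 11010 XOR 11001 = 00011
Remainder (last 4 bits) = 0011. This is the CRC / FCS.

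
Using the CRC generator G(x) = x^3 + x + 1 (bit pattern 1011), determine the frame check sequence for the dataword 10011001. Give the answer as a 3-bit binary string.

100

Append 3 zeros: 10011001000. Divide by 1011 (XOR where the leading bit is 1):
  pos 0: 1001 XOR 1011 = 0010
  pos 2: 1010 XOR 1011 = 0001
  pos 5: 1010 XOR 1011 = 0001
Remainder (last 3 bits) = 100. This is the CRC / FCS.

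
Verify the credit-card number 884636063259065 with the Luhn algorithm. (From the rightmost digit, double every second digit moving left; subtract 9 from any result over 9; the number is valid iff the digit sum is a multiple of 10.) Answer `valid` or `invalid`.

valid

From the right, keep odd positions and double even positions (subtract 9 from any doubled value over 9):
  doubled (positions 2,4,...): 3 9 4 3 3 3 7 → sum 32
  kept (positions 1,3,...): 5 0 5 3 0 3 4 8 → sum 28
Total = 60.
60 mod 10 = 0, so the number is valid.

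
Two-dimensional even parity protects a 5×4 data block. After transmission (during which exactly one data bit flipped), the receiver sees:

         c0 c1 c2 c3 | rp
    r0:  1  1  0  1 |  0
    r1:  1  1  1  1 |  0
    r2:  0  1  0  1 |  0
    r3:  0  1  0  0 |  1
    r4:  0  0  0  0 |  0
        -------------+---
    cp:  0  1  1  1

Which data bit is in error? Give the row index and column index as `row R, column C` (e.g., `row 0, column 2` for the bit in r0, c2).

Recompute each row's even parity and compare to rp:
  r0: data parity 1, sent rp 0 → mismatch
  r1: data parity 0, sent rp 0 → ok
  r2: data parity 0, sent rp 0 → ok
  r3: data parity 1, sent rp 1 → ok
  r4: data parity 0, sent rp 0 → ok
Recompute each column's even parity and compare to cp:
  c0: data parity 0, sent cp 0 → ok
  c1: data parity 0, sent cp 1 → mismatch
  c2: data parity 1, sent cp 1 → ok
  c3: data parity 1, sent cp 1 → ok
Exactly one row (r0) and one column (c1) fail → the flipped bit is at their intersection.

row 0, column 1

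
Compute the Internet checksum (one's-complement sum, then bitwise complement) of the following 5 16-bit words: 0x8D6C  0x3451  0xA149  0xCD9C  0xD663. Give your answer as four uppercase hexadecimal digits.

F8F7

One's-complement addition (fold any carry out of bit 15 back into bit 0):
  0x8D6C + 0x3451 = 0x0C1BD
  0xC1BD + 0xA149 = 0x16306 → wrap carry → 0x6307
  0x6307 + 0xCD9C = 0x130A3 → wrap carry → 0x30A4
  0x30A4 + 0xD663 = 0x10707 → wrap carry → 0x0708
One's-complement sum = 0x0708.
Checksum = ~0x0708 & 0xFFFF = 0xF8F7.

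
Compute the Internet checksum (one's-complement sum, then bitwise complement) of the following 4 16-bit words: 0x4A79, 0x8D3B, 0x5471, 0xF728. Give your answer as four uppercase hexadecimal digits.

DCB0

One's-complement addition (fold any carry out of bit 15 back into bit 0):
  0x4A79 + 0x8D3B = 0x0D7B4
  0xD7B4 + 0x5471 = 0x12C25 → wrap carry → 0x2C26
  0x2C26 + 0xF728 = 0x1234E → wrap carry → 0x234F
One's-complement sum = 0x234F.
Checksum = ~0x234F & 0xFFFF = 0xDCB0.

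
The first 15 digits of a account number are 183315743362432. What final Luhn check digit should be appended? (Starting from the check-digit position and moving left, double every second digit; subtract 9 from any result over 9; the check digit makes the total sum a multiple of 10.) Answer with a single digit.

Partial digits right→left: 2 3 4 2 6 3 3 4 7 5 1 3 3 8 1
Double every second digit counting from the check-digit position (so the 1st, 3rd, 5th, ... of the partial from the right).
  doubled (with −9 where >9): 4 8 3 6 5 2 6 2 → sum 36
  kept as-is: 3 2 3 4 5 3 8 → sum 28
Total = 36 + 28 = 64.
Check digit = (10 − (64 mod 10)) mod 10 = 6.

6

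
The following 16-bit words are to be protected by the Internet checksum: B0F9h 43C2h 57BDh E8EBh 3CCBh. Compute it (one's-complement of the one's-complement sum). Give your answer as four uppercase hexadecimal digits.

8DCF

One's-complement addition (fold any carry out of bit 15 back into bit 0):
  0xB0F9 + 0x43C2 = 0x0F4BB
  0xF4BB + 0x57BD = 0x14C78 → wrap carry → 0x4C79
  0x4C79 + 0xE8EB = 0x13564 → wrap carry → 0x3565
  0x3565 + 0x3CCB = 0x07230
One's-complement sum = 0x7230.
Checksum = ~0x7230 & 0xFFFF = 0x8DCF.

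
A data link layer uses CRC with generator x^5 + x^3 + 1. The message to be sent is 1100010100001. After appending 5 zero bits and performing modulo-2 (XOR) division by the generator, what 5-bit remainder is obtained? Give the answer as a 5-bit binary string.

Append 5 zeros: 110001010000100000. Divide by 101001 (XOR where the leading bit is 1):
  pos 0: 110001 XOR 101001 = 011000
  pos 1: 110000 XOR 101001 = 011001
  pos 2: 110011 XOR 101001 = 011010
  pos 3: 110100 XOR 101001 = 011101
  pos 4: 111010 XOR 101001 = 010011
  pos 5: 100110 XOR 101001 = 001111
  pos 7: 111101 XOR 101001 = 010100
  pos 8: 101000 XOR 101001 = 000001
Remainder (last 5 bits) = 10000. This is the CRC / FCS.

10000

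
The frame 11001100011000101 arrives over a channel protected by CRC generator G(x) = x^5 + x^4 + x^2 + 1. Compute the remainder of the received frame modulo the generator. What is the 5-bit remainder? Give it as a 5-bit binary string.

Modulo-2 division of 11001100011000101 by 110101:
  pos 0: 110011 XOR 110101 = 000110
  pos 3: 110000 XOR 110101 = 000101
  pos 6: 101110 XOR 110101 = 011011
  pos 7: 110110 XOR 110101 = 000011
  pos 11: 110101 XOR 110101 = 000000
Remainder = 00000 (zero — the frame passes the CRC check).

00000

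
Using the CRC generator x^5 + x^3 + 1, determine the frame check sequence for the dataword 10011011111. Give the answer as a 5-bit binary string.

00110

Append 5 zeros: 1001101111100000. Divide by 101001 (XOR where the leading bit is 1):
  pos 0: 100110 XOR 101001 = 001111
  pos 2: 111111 XOR 101001 = 010110
  pos 3: 101101 XOR 101001 = 000100
  pos 6: 100110 XOR 101001 = 001111
  pos 8: 111100 XOR 101001 = 010101
  pos 9: 101010 XOR 101001 = 000011
Remainder (last 5 bits) = 00110. This is the CRC / FCS.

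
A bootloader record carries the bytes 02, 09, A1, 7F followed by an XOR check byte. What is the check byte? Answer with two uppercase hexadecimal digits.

XOR the bytes together:
  start with 0x02
  0x02 ⊕ 0x09 = 0x0B
  0x0B ⊕ 0xA1 = 0xAA
  0xAA ⊕ 0x7F = 0xD5

D5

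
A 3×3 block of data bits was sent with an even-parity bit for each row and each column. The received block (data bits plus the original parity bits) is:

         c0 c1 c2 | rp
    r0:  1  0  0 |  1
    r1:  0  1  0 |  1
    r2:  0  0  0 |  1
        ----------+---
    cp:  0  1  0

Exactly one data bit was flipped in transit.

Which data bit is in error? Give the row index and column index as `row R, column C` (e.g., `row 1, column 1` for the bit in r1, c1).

Recompute each row's even parity and compare to rp:
  r0: data parity 1, sent rp 1 → ok
  r1: data parity 1, sent rp 1 → ok
  r2: data parity 0, sent rp 1 → mismatch
Recompute each column's even parity and compare to cp:
  c0: data parity 1, sent cp 0 → mismatch
  c1: data parity 1, sent cp 1 → ok
  c2: data parity 0, sent cp 0 → ok
Exactly one row (r2) and one column (c0) fail → the flipped bit is at their intersection.

row 2, column 0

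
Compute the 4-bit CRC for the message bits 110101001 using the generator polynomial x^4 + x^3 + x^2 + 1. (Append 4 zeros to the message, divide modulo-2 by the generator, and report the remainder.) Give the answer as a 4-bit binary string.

Append 4 zeros: 1101010010000. Divide by 11101 (XOR where the leading bit is 1):
  pos 0: 11010 XOR 11101 = 00111
  pos 2: 11110 XOR 11101 = 00011
  pos 5: 11010 XOR 11101 = 00111
  pos 7: 11100 XOR 11101 = 00001
Remainder (last 4 bits) = 0010. This is the CRC / FCS.

0010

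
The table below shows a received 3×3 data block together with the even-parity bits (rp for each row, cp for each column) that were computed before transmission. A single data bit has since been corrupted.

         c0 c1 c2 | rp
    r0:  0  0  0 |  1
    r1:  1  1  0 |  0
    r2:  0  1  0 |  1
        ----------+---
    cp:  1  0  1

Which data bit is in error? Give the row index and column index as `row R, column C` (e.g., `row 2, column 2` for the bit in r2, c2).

Recompute each row's even parity and compare to rp:
  r0: data parity 0, sent rp 1 → mismatch
  r1: data parity 0, sent rp 0 → ok
  r2: data parity 1, sent rp 1 → ok
Recompute each column's even parity and compare to cp:
  c0: data parity 1, sent cp 1 → ok
  c1: data parity 0, sent cp 0 → ok
  c2: data parity 0, sent cp 1 → mismatch
Exactly one row (r0) and one column (c2) fail → the flipped bit is at their intersection.

row 0, column 2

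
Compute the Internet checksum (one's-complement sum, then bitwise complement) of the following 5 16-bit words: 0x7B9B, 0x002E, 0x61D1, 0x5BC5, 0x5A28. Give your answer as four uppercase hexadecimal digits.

One's-complement addition (fold any carry out of bit 15 back into bit 0):
  0x7B9B + 0x002E = 0x07BC9
  0x7BC9 + 0x61D1 = 0x0DD9A
  0xDD9A + 0x5BC5 = 0x1395F → wrap carry → 0x3960
  0x3960 + 0x5A28 = 0x09388
One's-complement sum = 0x9388.
Checksum = ~0x9388 & 0xFFFF = 0x6C77.

6C77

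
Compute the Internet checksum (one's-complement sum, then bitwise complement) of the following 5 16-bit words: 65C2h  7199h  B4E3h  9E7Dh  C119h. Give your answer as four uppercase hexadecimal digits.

1429

One's-complement addition (fold any carry out of bit 15 back into bit 0):
  0x65C2 + 0x7199 = 0x0D75B
  0xD75B + 0xB4E3 = 0x18C3E → wrap carry → 0x8C3F
  0x8C3F + 0x9E7D = 0x12ABC → wrap carry → 0x2ABD
  0x2ABD + 0xC119 = 0x0EBD6
One's-complement sum = 0xEBD6.
Checksum = ~0xEBD6 & 0xFFFF = 0x1429.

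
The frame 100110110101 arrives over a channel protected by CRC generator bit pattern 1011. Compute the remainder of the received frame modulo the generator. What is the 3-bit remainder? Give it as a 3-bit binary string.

Modulo-2 division of 100110110101 by 1011:
  pos 0: 1001 XOR 1011 = 0010
  pos 2: 1010 XOR 1011 = 0001
  pos 5: 1110 XOR 1011 = 0101
  pos 6: 1011 XOR 1011 = 0000
Remainder = 001 (nonzero — an error is detected).

001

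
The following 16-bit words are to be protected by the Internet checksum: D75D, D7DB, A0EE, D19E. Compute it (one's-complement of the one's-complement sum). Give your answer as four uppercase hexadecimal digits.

One's-complement addition (fold any carry out of bit 15 back into bit 0):
  0xD75D + 0xD7DB = 0x1AF38 → wrap carry → 0xAF39
  0xAF39 + 0xA0EE = 0x15027 → wrap carry → 0x5028
  0x5028 + 0xD19E = 0x121C6 → wrap carry → 0x21C7
One's-complement sum = 0x21C7.
Checksum = ~0x21C7 & 0xFFFF = 0xDE38.

DE38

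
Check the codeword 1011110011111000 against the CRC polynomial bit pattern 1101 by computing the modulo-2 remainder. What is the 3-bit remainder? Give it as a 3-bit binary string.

011

Modulo-2 division of 1011110011111000 by 1101:
  pos 0: 1011 XOR 1101 = 0110
  pos 1: 1101 XOR 1101 = 0000
  pos 5: 1001 XOR 1101 = 0100
  pos 6: 1001 XOR 1101 = 0100
  pos 7: 1001 XOR 1101 = 0100
  pos 8: 1001 XOR 1101 = 0100
  pos 9: 1001 XOR 1101 = 0100
  pos 10: 1000 XOR 1101 = 0101
  pos 11: 1010 XOR 1101 = 0111
  pos 12: 1110 XOR 1101 = 0011
Remainder = 011 (nonzero — an error is detected).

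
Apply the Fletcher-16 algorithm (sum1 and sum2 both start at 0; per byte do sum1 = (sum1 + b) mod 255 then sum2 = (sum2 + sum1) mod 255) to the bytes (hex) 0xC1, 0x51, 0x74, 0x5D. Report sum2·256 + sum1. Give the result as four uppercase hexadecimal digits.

41E4

Running sums (mod 255):
  after byte 0 (0xC1): sum1=193, sum2=193
  after byte 1 (0x51): sum1=19, sum2=212
  after byte 2 (0x74): sum1=135, sum2=92
  after byte 3 (0x5D): sum1=228, sum2=65
Checksum = sum2·256 + sum1 = 65·256 + 228 = 16868 = 0x41E4.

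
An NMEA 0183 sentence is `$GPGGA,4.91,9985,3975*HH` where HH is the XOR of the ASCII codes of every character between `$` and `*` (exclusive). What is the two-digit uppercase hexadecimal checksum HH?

6D

XOR the ASCII codes of the payload characters:
  'G' = 0x47 → acc = 0x47
  'P' = 0x50 → acc = 0x17
  'G' = 0x47 → acc = 0x50
  'G' = 0x47 → acc = 0x17
  'A' = 0x41 → acc = 0x56
  ',' = 0x2C → acc = 0x7A
  '4' = 0x34 → acc = 0x4E
  '.' = 0x2E → acc = 0x60
  '9' = 0x39 → acc = 0x59
  '1' = 0x31 → acc = 0x68
  ',' = 0x2C → acc = 0x44
  '9' = 0x39 → acc = 0x7D
  '9' = 0x39 → acc = 0x44
  '8' = 0x38 → acc = 0x7C
  '5' = 0x35 → acc = 0x49
  ',' = 0x2C → acc = 0x65
  '3' = 0x33 → acc = 0x56
  '9' = 0x39 → acc = 0x6F
  '7' = 0x37 → acc = 0x58
  '5' = 0x35 → acc = 0x6D
Checksum = 0x6D.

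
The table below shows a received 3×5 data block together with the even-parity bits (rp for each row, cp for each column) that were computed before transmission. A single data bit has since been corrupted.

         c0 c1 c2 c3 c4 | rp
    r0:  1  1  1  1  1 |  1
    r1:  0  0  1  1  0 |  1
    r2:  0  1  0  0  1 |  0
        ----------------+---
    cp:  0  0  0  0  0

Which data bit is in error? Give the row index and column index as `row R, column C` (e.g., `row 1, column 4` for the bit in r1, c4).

row 1, column 0

Recompute each row's even parity and compare to rp:
  r0: data parity 1, sent rp 1 → ok
  r1: data parity 0, sent rp 1 → mismatch
  r2: data parity 0, sent rp 0 → ok
Recompute each column's even parity and compare to cp:
  c0: data parity 1, sent cp 0 → mismatch
  c1: data parity 0, sent cp 0 → ok
  c2: data parity 0, sent cp 0 → ok
  c3: data parity 0, sent cp 0 → ok
  c4: data parity 0, sent cp 0 → ok
Exactly one row (r1) and one column (c0) fail → the flipped bit is at their intersection.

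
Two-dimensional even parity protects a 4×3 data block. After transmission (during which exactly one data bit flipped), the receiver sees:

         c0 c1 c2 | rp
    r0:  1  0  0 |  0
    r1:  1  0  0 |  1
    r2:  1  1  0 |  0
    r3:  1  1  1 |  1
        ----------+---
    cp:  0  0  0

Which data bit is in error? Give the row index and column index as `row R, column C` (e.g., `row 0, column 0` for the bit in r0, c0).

Recompute each row's even parity and compare to rp:
  r0: data parity 1, sent rp 0 → mismatch
  r1: data parity 1, sent rp 1 → ok
  r2: data parity 0, sent rp 0 → ok
  r3: data parity 1, sent rp 1 → ok
Recompute each column's even parity and compare to cp:
  c0: data parity 0, sent cp 0 → ok
  c1: data parity 0, sent cp 0 → ok
  c2: data parity 1, sent cp 0 → mismatch
Exactly one row (r0) and one column (c2) fail → the flipped bit is at their intersection.

row 0, column 2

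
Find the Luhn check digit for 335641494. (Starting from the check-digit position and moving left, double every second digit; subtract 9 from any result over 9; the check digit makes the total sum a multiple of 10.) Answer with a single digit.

0

Partial digits right→left: 4 9 4 1 4 6 5 3 3
Double every second digit counting from the check-digit position (so the 1st, 3rd, 5th, ... of the partial from the right).
  doubled (with −9 where >9): 8 8 8 1 6 → sum 31
  kept as-is: 9 1 6 3 → sum 19
Total = 31 + 19 = 50.
Check digit = (10 − (50 mod 10)) mod 10 = 0.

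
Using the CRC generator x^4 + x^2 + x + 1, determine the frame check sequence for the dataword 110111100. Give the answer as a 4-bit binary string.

Append 4 zeros: 1101111000000. Divide by 10111 (XOR where the leading bit is 1):
  pos 0: 11011 XOR 10111 = 01100
  pos 1: 11001 XOR 10111 = 01110
  pos 2: 11101 XOR 10111 = 01010
  pos 3: 10100 XOR 10111 = 00011
  pos 6: 11000 XOR 10111 = 01111
  pos 7: 11110 XOR 10111 = 01001
  pos 8: 10010 XOR 10111 = 00101
Remainder (last 4 bits) = 0101. This is the CRC / FCS.

0101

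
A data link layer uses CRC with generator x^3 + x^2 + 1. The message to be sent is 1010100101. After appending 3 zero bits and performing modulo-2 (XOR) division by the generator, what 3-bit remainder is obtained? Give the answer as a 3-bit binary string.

Append 3 zeros: 1010100101000. Divide by 1101 (XOR where the leading bit is 1):
  pos 0: 1010 XOR 1101 = 0111
  pos 1: 1111 XOR 1101 = 0010
  pos 3: 1000 XOR 1101 = 0101
  pos 4: 1011 XOR 1101 = 0110
  pos 5: 1100 XOR 1101 = 0001
  pos 8: 1100 XOR 1101 = 0001
Remainder (last 3 bits) = 010. This is the CRC / FCS.

010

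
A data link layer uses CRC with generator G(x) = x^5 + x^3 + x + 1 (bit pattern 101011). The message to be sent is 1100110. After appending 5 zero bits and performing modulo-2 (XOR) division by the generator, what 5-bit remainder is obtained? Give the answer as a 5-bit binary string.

01111

Append 5 zeros: 110011000000. Divide by 101011 (XOR where the leading bit is 1):
  pos 0: 110011 XOR 101011 = 011000
  pos 1: 110000 XOR 101011 = 011011
  pos 2: 110110 XOR 101011 = 011101
  pos 3: 111010 XOR 101011 = 010001
  pos 4: 100010 XOR 101011 = 001001
  pos 6: 100100 XOR 101011 = 001111
Remainder (last 5 bits) = 01111. This is the CRC / FCS.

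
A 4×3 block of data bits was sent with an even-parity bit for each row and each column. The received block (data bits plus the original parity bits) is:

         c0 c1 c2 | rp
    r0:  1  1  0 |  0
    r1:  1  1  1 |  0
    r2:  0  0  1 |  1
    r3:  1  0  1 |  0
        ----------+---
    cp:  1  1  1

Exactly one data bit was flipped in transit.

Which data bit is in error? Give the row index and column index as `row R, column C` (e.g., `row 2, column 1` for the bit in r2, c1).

row 1, column 1

Recompute each row's even parity and compare to rp:
  r0: data parity 0, sent rp 0 → ok
  r1: data parity 1, sent rp 0 → mismatch
  r2: data parity 1, sent rp 1 → ok
  r3: data parity 0, sent rp 0 → ok
Recompute each column's even parity and compare to cp:
  c0: data parity 1, sent cp 1 → ok
  c1: data parity 0, sent cp 1 → mismatch
  c2: data parity 1, sent cp 1 → ok
Exactly one row (r1) and one column (c1) fail → the flipped bit is at their intersection.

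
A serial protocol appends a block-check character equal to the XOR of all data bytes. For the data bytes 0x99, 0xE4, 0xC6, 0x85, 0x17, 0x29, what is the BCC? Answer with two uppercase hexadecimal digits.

00

XOR the bytes together:
  start with 0x99
  0x99 ⊕ 0xE4 = 0x7D
  0x7D ⊕ 0xC6 = 0xBB
  0xBB ⊕ 0x85 = 0x3E
  0x3E ⊕ 0x17 = 0x29
  0x29 ⊕ 0x29 = 0x00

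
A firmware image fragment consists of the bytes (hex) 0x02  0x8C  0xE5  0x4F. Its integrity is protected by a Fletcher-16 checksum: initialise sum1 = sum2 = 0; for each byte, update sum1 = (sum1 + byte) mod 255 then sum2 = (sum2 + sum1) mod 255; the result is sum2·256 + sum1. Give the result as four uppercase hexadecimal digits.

Running sums (mod 255):
  after byte 0 (0x02): sum1=2, sum2=2
  after byte 1 (0x8C): sum1=142, sum2=144
  after byte 2 (0xE5): sum1=116, sum2=5
  after byte 3 (0x4F): sum1=195, sum2=200
Checksum = sum2·256 + sum1 = 200·256 + 195 = 51395 = 0xC8C3.

C8C3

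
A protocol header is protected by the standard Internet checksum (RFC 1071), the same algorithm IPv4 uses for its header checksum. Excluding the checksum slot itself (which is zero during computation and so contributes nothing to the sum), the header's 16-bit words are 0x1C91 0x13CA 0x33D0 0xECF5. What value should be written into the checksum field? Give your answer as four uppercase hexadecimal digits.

One's-complement addition (fold any carry out of bit 15 back into bit 0):
  0x1C91 + 0x13CA = 0x0305B
  0x305B + 0x33D0 = 0x0642B
  0x642B + 0xECF5 = 0x15120 → wrap carry → 0x5121
One's-complement sum = 0x5121.
Checksum = ~0x5121 & 0xFFFF = 0xAEDE.

AEDE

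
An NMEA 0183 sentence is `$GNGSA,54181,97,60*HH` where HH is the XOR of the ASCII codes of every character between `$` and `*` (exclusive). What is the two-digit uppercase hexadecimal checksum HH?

41

XOR the ASCII codes of the payload characters:
  'G' = 0x47 → acc = 0x47
  'N' = 0x4E → acc = 0x09
  'G' = 0x47 → acc = 0x4E
  'S' = 0x53 → acc = 0x1D
  'A' = 0x41 → acc = 0x5C
  ',' = 0x2C → acc = 0x70
  '5' = 0x35 → acc = 0x45
  '4' = 0x34 → acc = 0x71
  '1' = 0x31 → acc = 0x40
  '8' = 0x38 → acc = 0x78
  '1' = 0x31 → acc = 0x49
  ',' = 0x2C → acc = 0x65
  '9' = 0x39 → acc = 0x5C
  '7' = 0x37 → acc = 0x6B
  ',' = 0x2C → acc = 0x47
  '6' = 0x36 → acc = 0x71
  '0' = 0x30 → acc = 0x41
Checksum = 0x41.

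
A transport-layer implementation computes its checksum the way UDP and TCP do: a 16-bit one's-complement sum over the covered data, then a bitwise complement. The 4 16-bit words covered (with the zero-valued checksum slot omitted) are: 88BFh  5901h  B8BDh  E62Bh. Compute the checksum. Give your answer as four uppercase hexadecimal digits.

7F55

One's-complement addition (fold any carry out of bit 15 back into bit 0):
  0x88BF + 0x5901 = 0x0E1C0
  0xE1C0 + 0xB8BD = 0x19A7D → wrap carry → 0x9A7E
  0x9A7E + 0xE62B = 0x180A9 → wrap carry → 0x80AA
One's-complement sum = 0x80AA.
Checksum = ~0x80AA & 0xFFFF = 0x7F55.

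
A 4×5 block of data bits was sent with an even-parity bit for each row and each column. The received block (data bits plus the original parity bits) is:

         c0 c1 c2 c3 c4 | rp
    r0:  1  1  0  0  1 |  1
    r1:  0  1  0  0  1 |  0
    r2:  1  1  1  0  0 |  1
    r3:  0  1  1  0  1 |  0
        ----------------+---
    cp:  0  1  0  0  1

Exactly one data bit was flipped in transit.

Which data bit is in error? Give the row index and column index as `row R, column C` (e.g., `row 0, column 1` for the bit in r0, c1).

row 3, column 1

Recompute each row's even parity and compare to rp:
  r0: data parity 1, sent rp 1 → ok
  r1: data parity 0, sent rp 0 → ok
  r2: data parity 1, sent rp 1 → ok
  r3: data parity 1, sent rp 0 → mismatch
Recompute each column's even parity and compare to cp:
  c0: data parity 0, sent cp 0 → ok
  c1: data parity 0, sent cp 1 → mismatch
  c2: data parity 0, sent cp 0 → ok
  c3: data parity 0, sent cp 0 → ok
  c4: data parity 1, sent cp 1 → ok
Exactly one row (r3) and one column (c1) fail → the flipped bit is at their intersection.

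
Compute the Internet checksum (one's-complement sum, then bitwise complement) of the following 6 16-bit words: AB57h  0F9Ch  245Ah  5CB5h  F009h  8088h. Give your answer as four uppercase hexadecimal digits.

536A

One's-complement addition (fold any carry out of bit 15 back into bit 0):
  0xAB57 + 0x0F9C = 0x0BAF3
  0xBAF3 + 0x245A = 0x0DF4D
  0xDF4D + 0x5CB5 = 0x13C02 → wrap carry → 0x3C03
  0x3C03 + 0xF009 = 0x12C0C → wrap carry → 0x2C0D
  0x2C0D + 0x8088 = 0x0AC95
One's-complement sum = 0xAC95.
Checksum = ~0xAC95 & 0xFFFF = 0x536A.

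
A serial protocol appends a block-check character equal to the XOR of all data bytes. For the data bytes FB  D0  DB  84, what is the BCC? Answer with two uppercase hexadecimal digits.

XOR the bytes together:
  start with 0xFB
  0xFB ⊕ 0xD0 = 0x2B
  0x2B ⊕ 0xDB = 0xF0
  0xF0 ⊕ 0x84 = 0x74

74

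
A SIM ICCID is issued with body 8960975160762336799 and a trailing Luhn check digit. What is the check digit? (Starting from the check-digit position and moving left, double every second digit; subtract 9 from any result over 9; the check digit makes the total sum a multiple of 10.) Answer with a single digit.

7

Partial digits right→left: 9 9 7 6 3 3 2 6 7 0 6 1 5 7 9 0 6 9 8
Double every second digit counting from the check-digit position (so the 1st, 3rd, 5th, ... of the partial from the right).
  doubled (with −9 where >9): 9 5 6 4 5 3 1 9 3 7 → sum 52
  kept as-is: 9 6 3 6 0 1 7 0 9 → sum 41
Total = 52 + 41 = 93.
Check digit = (10 − (93 mod 10)) mod 10 = 7.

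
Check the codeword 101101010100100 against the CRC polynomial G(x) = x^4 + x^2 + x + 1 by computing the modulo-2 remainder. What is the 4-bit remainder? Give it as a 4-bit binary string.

Modulo-2 division of 101101010100100 by 10111:
  pos 0: 10110 XOR 10111 = 00001
  pos 4: 11010 XOR 10111 = 01101
  pos 5: 11011 XOR 10111 = 01100
  pos 6: 11000 XOR 10111 = 01111
  pos 7: 11110 XOR 10111 = 01001
  pos 8: 10011 XOR 10111 = 00100
  pos 10: 10000 XOR 10111 = 00111
Remainder = 0111 (nonzero — an error is detected).

0111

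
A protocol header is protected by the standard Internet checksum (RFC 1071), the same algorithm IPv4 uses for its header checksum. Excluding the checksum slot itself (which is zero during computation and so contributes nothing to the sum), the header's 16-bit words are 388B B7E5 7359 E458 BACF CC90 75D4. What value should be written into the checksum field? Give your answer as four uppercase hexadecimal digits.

One's-complement addition (fold any carry out of bit 15 back into bit 0):
  0x388B + 0xB7E5 = 0x0F070
  0xF070 + 0x7359 = 0x163C9 → wrap carry → 0x63CA
  0x63CA + 0xE458 = 0x14822 → wrap carry → 0x4823
  0x4823 + 0xBACF = 0x102F2 → wrap carry → 0x02F3
  0x02F3 + 0xCC90 = 0x0CF83
  0xCF83 + 0x75D4 = 0x14557 → wrap carry → 0x4558
One's-complement sum = 0x4558.
Checksum = ~0x4558 & 0xFFFF = 0xBAA7.

BAA7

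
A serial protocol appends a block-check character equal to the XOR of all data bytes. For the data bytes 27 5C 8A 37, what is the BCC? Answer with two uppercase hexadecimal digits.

XOR the bytes together:
  start with 0x27
  0x27 ⊕ 0x5C = 0x7B
  0x7B ⊕ 0x8A = 0xF1
  0xF1 ⊕ 0x37 = 0xC6

C6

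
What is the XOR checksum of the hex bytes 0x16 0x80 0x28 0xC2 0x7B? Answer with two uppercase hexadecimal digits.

XOR the bytes together:
  start with 0x16
  0x16 ⊕ 0x80 = 0x96
  0x96 ⊕ 0x28 = 0xBE
  0xBE ⊕ 0xC2 = 0x7C
  0x7C ⊕ 0x7B = 0x07

07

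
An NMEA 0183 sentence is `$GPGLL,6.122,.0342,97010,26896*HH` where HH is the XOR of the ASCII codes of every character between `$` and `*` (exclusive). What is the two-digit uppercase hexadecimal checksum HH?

XOR the ASCII codes of the payload characters:
  'G' = 0x47 → acc = 0x47
  'P' = 0x50 → acc = 0x17
  'G' = 0x47 → acc = 0x50
  'L' = 0x4C → acc = 0x1C
  'L' = 0x4C → acc = 0x50
  ',' = 0x2C → acc = 0x7C
  '6' = 0x36 → acc = 0x4A
  '.' = 0x2E → acc = 0x64
  '1' = 0x31 → acc = 0x55
  '2' = 0x32 → acc = 0x67
  '2' = 0x32 → acc = 0x55
  ',' = 0x2C → acc = 0x79
  '.' = 0x2E → acc = 0x57
  '0' = 0x30 → acc = 0x67
  '3' = 0x33 → acc = 0x54
  '4' = 0x34 → acc = 0x60
  '2' = 0x32 → acc = 0x52
  ',' = 0x2C → acc = 0x7E
  '9' = 0x39 → acc = 0x47
  '7' = 0x37 → acc = 0x70
  '0' = 0x30 → acc = 0x40
  '1' = 0x31 → acc = 0x71
  '0' = 0x30 → acc = 0x41
  ',' = 0x2C → acc = 0x6D
  '2' = 0x32 → acc = 0x5F
  '6' = 0x36 → acc = 0x69
  '8' = 0x38 → acc = 0x51
  '9' = 0x39 → acc = 0x68
  '6' = 0x36 → acc = 0x5E
Checksum = 0x5E.

5E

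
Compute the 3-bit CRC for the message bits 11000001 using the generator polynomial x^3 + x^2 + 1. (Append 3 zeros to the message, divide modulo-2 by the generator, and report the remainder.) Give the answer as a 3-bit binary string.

Append 3 zeros: 11000001000. Divide by 1101 (XOR where the leading bit is 1):
  pos 0: 1100 XOR 1101 = 0001
  pos 3: 1000 XOR 1101 = 0101
  pos 4: 1011 XOR 1101 = 0110
  pos 5: 1100 XOR 1101 = 0001
Remainder (last 3 bits) = 100. This is the CRC / FCS.

100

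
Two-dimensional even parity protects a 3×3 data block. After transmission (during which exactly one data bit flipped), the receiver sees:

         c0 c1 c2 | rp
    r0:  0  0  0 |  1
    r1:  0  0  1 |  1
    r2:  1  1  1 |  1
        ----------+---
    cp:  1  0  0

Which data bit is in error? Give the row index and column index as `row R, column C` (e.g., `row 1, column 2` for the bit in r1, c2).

Recompute each row's even parity and compare to rp:
  r0: data parity 0, sent rp 1 → mismatch
  r1: data parity 1, sent rp 1 → ok
  r2: data parity 1, sent rp 1 → ok
Recompute each column's even parity and compare to cp:
  c0: data parity 1, sent cp 1 → ok
  c1: data parity 1, sent cp 0 → mismatch
  c2: data parity 0, sent cp 0 → ok
Exactly one row (r0) and one column (c1) fail → the flipped bit is at their intersection.

row 0, column 1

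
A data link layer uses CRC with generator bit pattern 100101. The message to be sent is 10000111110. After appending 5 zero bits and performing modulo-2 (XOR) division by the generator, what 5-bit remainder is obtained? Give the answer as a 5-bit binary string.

Append 5 zeros: 1000011111000000. Divide by 100101 (XOR where the leading bit is 1):
  pos 0: 100001 XOR 100101 = 000100
  pos 3: 100111 XOR 100101 = 000010
  pos 7: 101000 XOR 100101 = 001101
  pos 9: 110100 XOR 100101 = 010001
  pos 10: 100010 XOR 100101 = 000111
Remainder (last 5 bits) = 00111. This is the CRC / FCS.

00111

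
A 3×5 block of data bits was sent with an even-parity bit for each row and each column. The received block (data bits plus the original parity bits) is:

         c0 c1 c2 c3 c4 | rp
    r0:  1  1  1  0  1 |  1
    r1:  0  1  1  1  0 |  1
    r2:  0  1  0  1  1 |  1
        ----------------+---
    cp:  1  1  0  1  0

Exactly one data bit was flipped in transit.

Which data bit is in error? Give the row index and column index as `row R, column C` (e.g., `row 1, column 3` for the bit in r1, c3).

row 0, column 3

Recompute each row's even parity and compare to rp:
  r0: data parity 0, sent rp 1 → mismatch
  r1: data parity 1, sent rp 1 → ok
  r2: data parity 1, sent rp 1 → ok
Recompute each column's even parity and compare to cp:
  c0: data parity 1, sent cp 1 → ok
  c1: data parity 1, sent cp 1 → ok
  c2: data parity 0, sent cp 0 → ok
  c3: data parity 0, sent cp 1 → mismatch
  c4: data parity 0, sent cp 0 → ok
Exactly one row (r0) and one column (c3) fail → the flipped bit is at their intersection.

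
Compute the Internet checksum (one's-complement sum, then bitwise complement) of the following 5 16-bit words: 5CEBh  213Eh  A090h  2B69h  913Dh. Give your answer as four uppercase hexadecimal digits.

One's-complement addition (fold any carry out of bit 15 back into bit 0):
  0x5CEB + 0x213E = 0x07E29
  0x7E29 + 0xA090 = 0x11EB9 → wrap carry → 0x1EBA
  0x1EBA + 0x2B69 = 0x04A23
  0x4A23 + 0x913D = 0x0DB60
One's-complement sum = 0xDB60.
Checksum = ~0xDB60 & 0xFFFF = 0x249F.

249F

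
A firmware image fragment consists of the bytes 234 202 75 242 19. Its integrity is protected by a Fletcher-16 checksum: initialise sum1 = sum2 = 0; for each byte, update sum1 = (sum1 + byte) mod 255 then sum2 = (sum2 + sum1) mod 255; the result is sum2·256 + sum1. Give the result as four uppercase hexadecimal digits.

9C07

Running sums (mod 255):
  after byte 0 (234): sum1=234, sum2=234
  after byte 1 (202): sum1=181, sum2=160
  after byte 2 (75): sum1=1, sum2=161
  after byte 3 (242): sum1=243, sum2=149
  after byte 4 (19): sum1=7, sum2=156
Checksum = sum2·256 + sum1 = 156·256 + 7 = 39943 = 0x9C07.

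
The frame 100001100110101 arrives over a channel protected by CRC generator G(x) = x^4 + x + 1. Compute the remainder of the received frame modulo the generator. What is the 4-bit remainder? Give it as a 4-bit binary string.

0110

Modulo-2 division of 100001100110101 by 10011:
  pos 0: 10000 XOR 10011 = 00011
  pos 3: 11110 XOR 10011 = 01101
  pos 4: 11010 XOR 10011 = 01001
  pos 5: 10011 XOR 10011 = 00000
  pos 10: 10101 XOR 10011 = 00110
Remainder = 0110 (nonzero — an error is detected).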